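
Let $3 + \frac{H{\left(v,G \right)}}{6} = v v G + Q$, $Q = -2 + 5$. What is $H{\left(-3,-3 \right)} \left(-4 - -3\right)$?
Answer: $162$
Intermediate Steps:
$Q = 3$
$H{\left(v,G \right)} = 6 G v^{2}$ ($H{\left(v,G \right)} = -18 + 6 \left(v v G + 3\right) = -18 + 6 \left(v^{2} G + 3\right) = -18 + 6 \left(G v^{2} + 3\right) = -18 + 6 \left(3 + G v^{2}\right) = -18 + \left(18 + 6 G v^{2}\right) = 6 G v^{2}$)
$H{\left(-3,-3 \right)} \left(-4 - -3\right) = 6 \left(-3\right) \left(-3\right)^{2} \left(-4 - -3\right) = 6 \left(-3\right) 9 \left(-4 + 3\right) = \left(-162\right) \left(-1\right) = 162$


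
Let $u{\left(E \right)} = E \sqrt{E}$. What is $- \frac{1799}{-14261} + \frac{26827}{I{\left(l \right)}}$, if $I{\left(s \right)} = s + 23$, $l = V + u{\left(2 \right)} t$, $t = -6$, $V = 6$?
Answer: $\frac{11095810410}{7886333} + \frac{321924 \sqrt{2}}{553} \approx 2230.2$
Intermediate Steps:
$u{\left(E \right)} = E^{\frac{3}{2}}$
$l = 6 - 12 \sqrt{2}$ ($l = 6 + 2^{\frac{3}{2}} \left(-6\right) = 6 + 2 \sqrt{2} \left(-6\right) = 6 - 12 \sqrt{2} \approx -10.971$)
$I{\left(s \right)} = 23 + s$
$- \frac{1799}{-14261} + \frac{26827}{I{\left(l \right)}} = - \frac{1799}{-14261} + \frac{26827}{23 + \left(6 - 12 \sqrt{2}\right)} = \left(-1799\right) \left(- \frac{1}{14261}\right) + \frac{26827}{29 - 12 \sqrt{2}} = \frac{1799}{14261} + \frac{26827}{29 - 12 \sqrt{2}}$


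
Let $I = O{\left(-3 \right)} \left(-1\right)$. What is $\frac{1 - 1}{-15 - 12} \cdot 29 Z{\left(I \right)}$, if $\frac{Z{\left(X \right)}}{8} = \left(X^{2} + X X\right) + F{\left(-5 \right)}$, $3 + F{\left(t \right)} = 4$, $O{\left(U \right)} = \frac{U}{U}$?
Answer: $0$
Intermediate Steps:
$O{\left(U \right)} = 1$
$F{\left(t \right)} = 1$ ($F{\left(t \right)} = -3 + 4 = 1$)
$I = -1$ ($I = 1 \left(-1\right) = -1$)
$Z{\left(X \right)} = 8 + 16 X^{2}$ ($Z{\left(X \right)} = 8 \left(\left(X^{2} + X X\right) + 1\right) = 8 \left(\left(X^{2} + X^{2}\right) + 1\right) = 8 \left(2 X^{2} + 1\right) = 8 \left(1 + 2 X^{2}\right) = 8 + 16 X^{2}$)
$\frac{1 - 1}{-15 - 12} \cdot 29 Z{\left(I \right)} = \frac{1 - 1}{-15 - 12} \cdot 29 \left(8 + 16 \left(-1\right)^{2}\right) = \frac{0}{-27} \cdot 29 \left(8 + 16 \cdot 1\right) = 0 \left(- \frac{1}{27}\right) 29 \left(8 + 16\right) = 0 \cdot 29 \cdot 24 = 0 \cdot 24 = 0$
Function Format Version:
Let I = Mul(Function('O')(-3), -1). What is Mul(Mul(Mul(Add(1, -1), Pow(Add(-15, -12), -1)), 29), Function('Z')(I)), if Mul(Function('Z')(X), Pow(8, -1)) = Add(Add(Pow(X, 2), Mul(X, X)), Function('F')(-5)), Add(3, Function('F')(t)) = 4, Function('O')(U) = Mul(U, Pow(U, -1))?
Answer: 0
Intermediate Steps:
Function('O')(U) = 1
Function('F')(t) = 1 (Function('F')(t) = Add(-3, 4) = 1)
I = -1 (I = Mul(1, -1) = -1)
Function('Z')(X) = Add(8, Mul(16, Pow(X, 2))) (Function('Z')(X) = Mul(8, Add(Add(Pow(X, 2), Mul(X, X)), 1)) = Mul(8, Add(Add(Pow(X, 2), Pow(X, 2)), 1)) = Mul(8, Add(Mul(2, Pow(X, 2)), 1)) = Mul(8, Add(1, Mul(2, Pow(X, 2)))) = Add(8, Mul(16, Pow(X, 2))))
Mul(Mul(Mul(Add(1, -1), Pow(Add(-15, -12), -1)), 29), Function('Z')(I)) = Mul(Mul(Mul(Add(1, -1), Pow(Add(-15, -12), -1)), 29), Add(8, Mul(16, Pow(-1, 2)))) = Mul(Mul(Mul(0, Pow(-27, -1)), 29), Add(8, Mul(16, 1))) = Mul(Mul(Mul(0, Rational(-1, 27)), 29), Add(8, 16)) = Mul(Mul(0, 29), 24) = Mul(0, 24) = 0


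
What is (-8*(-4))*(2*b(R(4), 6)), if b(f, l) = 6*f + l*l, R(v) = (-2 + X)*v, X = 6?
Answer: 8448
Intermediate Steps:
R(v) = 4*v (R(v) = (-2 + 6)*v = 4*v)
b(f, l) = l² + 6*f (b(f, l) = 6*f + l² = l² + 6*f)
(-8*(-4))*(2*b(R(4), 6)) = (-8*(-4))*(2*(6² + 6*(4*4))) = 32*(2*(36 + 6*16)) = 32*(2*(36 + 96)) = 32*(2*132) = 32*264 = 8448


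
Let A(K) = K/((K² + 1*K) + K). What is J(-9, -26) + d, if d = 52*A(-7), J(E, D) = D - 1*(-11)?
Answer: -127/5 ≈ -25.400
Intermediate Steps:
J(E, D) = 11 + D (J(E, D) = D + 11 = 11 + D)
A(K) = K/(K² + 2*K) (A(K) = K/((K² + K) + K) = K/((K + K²) + K) = K/(K² + 2*K))
d = -52/5 (d = 52/(2 - 7) = 52/(-5) = 52*(-⅕) = -52/5 ≈ -10.400)
J(-9, -26) + d = (11 - 26) - 52/5 = -15 - 52/5 = -127/5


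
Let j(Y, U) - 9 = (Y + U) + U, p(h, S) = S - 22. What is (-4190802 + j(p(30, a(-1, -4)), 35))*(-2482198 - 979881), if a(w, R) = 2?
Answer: 14508683334697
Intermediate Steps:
p(h, S) = -22 + S
j(Y, U) = 9 + Y + 2*U (j(Y, U) = 9 + ((Y + U) + U) = 9 + ((U + Y) + U) = 9 + (Y + 2*U) = 9 + Y + 2*U)
(-4190802 + j(p(30, a(-1, -4)), 35))*(-2482198 - 979881) = (-4190802 + (9 + (-22 + 2) + 2*35))*(-2482198 - 979881) = (-4190802 + (9 - 20 + 70))*(-3462079) = (-4190802 + 59)*(-3462079) = -4190743*(-3462079) = 14508683334697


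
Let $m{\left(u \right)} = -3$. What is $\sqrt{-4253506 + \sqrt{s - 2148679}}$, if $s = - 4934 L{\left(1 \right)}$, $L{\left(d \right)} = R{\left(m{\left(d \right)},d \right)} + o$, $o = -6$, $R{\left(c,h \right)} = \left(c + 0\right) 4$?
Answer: $\sqrt{-4253506 + i \sqrt{2059867}} \approx 0.35 + 2062.4 i$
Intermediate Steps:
$R{\left(c,h \right)} = 4 c$ ($R{\left(c,h \right)} = c 4 = 4 c$)
$L{\left(d \right)} = -18$ ($L{\left(d \right)} = 4 \left(-3\right) - 6 = -12 - 6 = -18$)
$s = 88812$ ($s = \left(-4934\right) \left(-18\right) = 88812$)
$\sqrt{-4253506 + \sqrt{s - 2148679}} = \sqrt{-4253506 + \sqrt{88812 - 2148679}} = \sqrt{-4253506 + \sqrt{-2059867}} = \sqrt{-4253506 + i \sqrt{2059867}}$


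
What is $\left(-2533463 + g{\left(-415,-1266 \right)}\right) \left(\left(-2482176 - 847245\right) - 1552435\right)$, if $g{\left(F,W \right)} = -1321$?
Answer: $12374450479104$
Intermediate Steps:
$\left(-2533463 + g{\left(-415,-1266 \right)}\right) \left(\left(-2482176 - 847245\right) - 1552435\right) = \left(-2533463 - 1321\right) \left(\left(-2482176 - 847245\right) - 1552435\right) = - 2534784 \left(-3329421 - 1552435\right) = \left(-2534784\right) \left(-4881856\right) = 12374450479104$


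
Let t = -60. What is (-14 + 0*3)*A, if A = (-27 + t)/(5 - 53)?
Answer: -203/8 ≈ -25.375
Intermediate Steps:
A = 29/16 (A = (-27 - 60)/(5 - 53) = -87/(-48) = -87*(-1/48) = 29/16 ≈ 1.8125)
(-14 + 0*3)*A = (-14 + 0*3)*(29/16) = (-14 + 0)*(29/16) = -14*29/16 = -203/8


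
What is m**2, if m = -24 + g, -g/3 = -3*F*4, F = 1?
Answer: 144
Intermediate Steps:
g = 36 (g = -3*(-3*1)*4 = -(-9)*4 = -3*(-12) = 36)
m = 12 (m = -24 + 36 = 12)
m**2 = 12**2 = 144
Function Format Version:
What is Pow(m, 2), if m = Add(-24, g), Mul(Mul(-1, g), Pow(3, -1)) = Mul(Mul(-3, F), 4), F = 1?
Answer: 144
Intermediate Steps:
g = 36 (g = Mul(-3, Mul(Mul(-3, 1), 4)) = Mul(-3, Mul(-3, 4)) = Mul(-3, -12) = 36)
m = 12 (m = Add(-24, 36) = 12)
Pow(m, 2) = Pow(12, 2) = 144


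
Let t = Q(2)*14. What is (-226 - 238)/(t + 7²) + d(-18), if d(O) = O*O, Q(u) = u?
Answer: 24484/77 ≈ 317.97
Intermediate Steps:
t = 28 (t = 2*14 = 28)
d(O) = O²
(-226 - 238)/(t + 7²) + d(-18) = (-226 - 238)/(28 + 7²) + (-18)² = -464/(28 + 49) + 324 = -464/77 + 324 = 24484/77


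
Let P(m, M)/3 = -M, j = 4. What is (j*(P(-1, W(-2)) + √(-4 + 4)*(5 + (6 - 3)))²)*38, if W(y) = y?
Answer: 5472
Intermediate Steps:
P(m, M) = -3*M (P(m, M) = 3*(-M) = -3*M)
(j*(P(-1, W(-2)) + √(-4 + 4)*(5 + (6 - 3)))²)*38 = (4*(-3*(-2) + √(-4 + 4)*(5 + (6 - 3)))²)*38 = (4*(6 + √0*(5 + 3))²)*38 = (4*(6 + 0*8)²)*38 = (4*(6 + 0)²)*38 = (4*6²)*38 = (4*36)*38 = 144*38 = 5472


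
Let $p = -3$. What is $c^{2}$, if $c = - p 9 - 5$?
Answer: $484$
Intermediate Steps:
$c = 22$ ($c = \left(-1\right) \left(-3\right) 9 - 5 = 3 \cdot 9 - 5 = 27 - 5 = 22$)
$c^{2} = 22^{2} = 484$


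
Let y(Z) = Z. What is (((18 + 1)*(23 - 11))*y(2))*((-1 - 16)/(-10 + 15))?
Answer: -7752/5 ≈ -1550.4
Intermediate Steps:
(((18 + 1)*(23 - 11))*y(2))*((-1 - 16)/(-10 + 15)) = (((18 + 1)*(23 - 11))*2)*((-1 - 16)/(-10 + 15)) = ((19*12)*2)*(-17/5) = (228*2)*(-17*⅕) = 456*(-17/5) = -7752/5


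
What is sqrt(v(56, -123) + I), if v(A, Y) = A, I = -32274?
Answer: I*sqrt(32218) ≈ 179.49*I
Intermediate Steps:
sqrt(v(56, -123) + I) = sqrt(56 - 32274) = sqrt(-32218) = I*sqrt(32218)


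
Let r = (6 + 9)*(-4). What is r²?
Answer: 3600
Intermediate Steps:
r = -60 (r = 15*(-4) = -60)
r² = (-60)² = 3600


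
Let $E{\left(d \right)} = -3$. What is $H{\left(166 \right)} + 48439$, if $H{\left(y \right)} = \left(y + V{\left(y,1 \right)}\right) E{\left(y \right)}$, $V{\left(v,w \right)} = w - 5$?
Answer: $47953$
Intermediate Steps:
$V{\left(v,w \right)} = -5 + w$
$H{\left(y \right)} = 12 - 3 y$ ($H{\left(y \right)} = \left(y + \left(-5 + 1\right)\right) \left(-3\right) = \left(y - 4\right) \left(-3\right) = \left(-4 + y\right) \left(-3\right) = 12 - 3 y$)
$H{\left(166 \right)} + 48439 = \left(12 - 498\right) + 48439 = -486 + 48439 = 47953$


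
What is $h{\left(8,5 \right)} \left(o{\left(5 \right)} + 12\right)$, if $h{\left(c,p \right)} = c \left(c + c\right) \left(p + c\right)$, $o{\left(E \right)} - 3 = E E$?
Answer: $66560$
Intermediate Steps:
$o{\left(E \right)} = 3 + E^{2}$ ($o{\left(E \right)} = 3 + E E = 3 + E^{2}$)
$h{\left(c,p \right)} = 2 c^{2} \left(c + p\right)$ ($h{\left(c,p \right)} = c 2 c \left(c + p\right) = 2 c^{2} \left(c + p\right)$)
$h{\left(8,5 \right)} \left(o{\left(5 \right)} + 12\right) = 2 \cdot 8^{2} \left(8 + 5\right) \left(\left(3 + 5^{2}\right) + 12\right) = 2 \cdot 64 \cdot 13 \left(\left(3 + 25\right) + 12\right) = 1664 \left(28 + 12\right) = 1664 \cdot 40 = 66560$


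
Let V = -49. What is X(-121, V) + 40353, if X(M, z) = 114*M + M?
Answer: 26438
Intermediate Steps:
X(M, z) = 115*M
X(-121, V) + 40353 = 115*(-121) + 40353 = -13915 + 40353 = 26438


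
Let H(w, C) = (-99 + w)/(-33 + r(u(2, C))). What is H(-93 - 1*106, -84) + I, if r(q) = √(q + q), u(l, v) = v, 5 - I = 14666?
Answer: -6139681/419 + 596*I*√42/1257 ≈ -14653.0 + 3.0728*I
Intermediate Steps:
I = -14661 (I = 5 - 1*14666 = 5 - 14666 = -14661)
r(q) = √2*√q (r(q) = √(2*q) = √2*√q)
H(w, C) = (-99 + w)/(-33 + √2*√C)
H(-93 - 1*106, -84) + I = (-99 + (-93 - 1*106))/(-33 + √2*√(-84)) - 14661 = (-99 + (-93 - 106))/(-33 + √2*(2*I*√21)) - 14661 = (-99 - 199)/(-33 + 2*I*√42) - 14661 = -298/(-33 + 2*I*√42) - 14661 = -14661 - 298/(-33 + 2*I*√42)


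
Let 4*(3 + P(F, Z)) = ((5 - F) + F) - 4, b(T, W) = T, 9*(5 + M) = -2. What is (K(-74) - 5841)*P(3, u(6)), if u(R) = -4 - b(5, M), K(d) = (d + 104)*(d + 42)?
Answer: 74811/4 ≈ 18703.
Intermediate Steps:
M = -47/9 (M = -5 + (1/9)*(-2) = -5 - 2/9 = -47/9 ≈ -5.2222)
K(d) = (42 + d)*(104 + d) (K(d) = (104 + d)*(42 + d) = (42 + d)*(104 + d))
u(R) = -9 (u(R) = -4 - 1*5 = -4 - 5 = -9)
P(F, Z) = -11/4 (P(F, Z) = -3 + (((5 - F) + F) - 4)/4 = -3 + (5 - 4)/4 = -3 + (1/4)*1 = -3 + 1/4 = -11/4)
(K(-74) - 5841)*P(3, u(6)) = ((4368 + (-74)**2 + 146*(-74)) - 5841)*(-11/4) = ((4368 + 5476 - 10804) - 5841)*(-11/4) = (-960 - 5841)*(-11/4) = -6801*(-11/4) = 74811/4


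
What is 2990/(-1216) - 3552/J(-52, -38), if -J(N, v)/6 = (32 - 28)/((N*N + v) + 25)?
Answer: 242145449/608 ≈ 3.9827e+5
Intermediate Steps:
J(N, v) = -24/(25 + v + N²) (J(N, v) = -6*(32 - 28)/((N*N + v) + 25) = -24/((N² + v) + 25) = -24/((v + N²) + 25) = -24/(25 + v + N²))
2990/(-1216) - 3552/J(-52, -38) = 2990/(-1216) - 3552/((-24/(25 - 38 + (-52)²))) = 2990*(-1/1216) - 3552/((-24/(25 - 38 + 2704))) = -1495/608 - 3552/((-24/2691)) = -1495/608 - 3552/((-24*1/2691)) = -1495/608 - 3552/(-8/897) = -1495/608 - 3552*(-897/8) = -1495/608 + 398268 = 242145449/608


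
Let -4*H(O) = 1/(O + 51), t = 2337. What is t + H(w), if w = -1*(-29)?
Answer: 747839/320 ≈ 2337.0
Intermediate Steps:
w = 29
H(O) = -1/(4*(51 + O)) (H(O) = -1/(4*(O + 51)) = -1/(4*(51 + O)))
t + H(w) = 2337 - 1/(204 + 4*29) = 2337 - 1/(204 + 116) = 2337 - 1/320 = 747839/320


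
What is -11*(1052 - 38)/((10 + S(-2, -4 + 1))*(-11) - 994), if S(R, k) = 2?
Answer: 5577/563 ≈ 9.9059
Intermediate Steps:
-11*(1052 - 38)/((10 + S(-2, -4 + 1))*(-11) - 994) = -11*(1052 - 38)/((10 + 2)*(-11) - 994) = -11154/(12*(-11) - 994) = -11154/(-132 - 994) = -11154/(-1126) = -11154*(-1)/1126 = -11*(-507/563) = 5577/563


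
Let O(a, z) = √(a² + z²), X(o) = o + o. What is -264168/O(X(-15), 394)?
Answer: -66042*√39034/19517 ≈ -668.54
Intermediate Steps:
X(o) = 2*o
-264168/O(X(-15), 394) = -264168/√((2*(-15))² + 394²) = -264168/√((-30)² + 155236) = -264168/√(900 + 155236) = -264168*√39034/78068 = -66042*√39034/19517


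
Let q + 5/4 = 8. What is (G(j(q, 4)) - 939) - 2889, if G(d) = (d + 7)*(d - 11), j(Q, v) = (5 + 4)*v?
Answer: -2753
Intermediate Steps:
q = 27/4 (q = -5/4 + 8 = 27/4 ≈ 6.7500)
j(Q, v) = 9*v
G(d) = (-11 + d)*(7 + d) (G(d) = (7 + d)*(-11 + d) = (-11 + d)*(7 + d))
(G(j(q, 4)) - 939) - 2889 = ((-77 + (9*4)² - 36*4) - 939) - 2889 = ((-77 + 36² - 4*36) - 939) - 2889 = ((-77 + 1296 - 144) - 939) - 2889 = (1075 - 939) - 2889 = 136 - 2889 = -2753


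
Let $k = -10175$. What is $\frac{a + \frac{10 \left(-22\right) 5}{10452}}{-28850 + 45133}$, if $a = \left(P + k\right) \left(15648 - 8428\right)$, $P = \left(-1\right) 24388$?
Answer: $- \frac{652060719455}{42547479} \approx -15325.0$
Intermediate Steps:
$P = -24388$
$a = -249544860$ ($a = \left(-24388 - 10175\right) \left(15648 - 8428\right) = - 34563 \left(15648 - 8428\right) = \left(-34563\right) 7220 = -249544860$)
$\frac{a + \frac{10 \left(-22\right) 5}{10452}}{-28850 + 45133} = \frac{-249544860 + \frac{10 \left(-22\right) 5}{10452}}{-28850 + 45133} = \frac{-249544860 + \left(-220\right) 5 \cdot \frac{1}{10452}}{16283} = \left(-249544860 - \frac{275}{2613}\right) \frac{1}{16283} = \left(- \frac{652060719455}{2613}\right) \frac{1}{16283} = - \frac{652060719455}{42547479}$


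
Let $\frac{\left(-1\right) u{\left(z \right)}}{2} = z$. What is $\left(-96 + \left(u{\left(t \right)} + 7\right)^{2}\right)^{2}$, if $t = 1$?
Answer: $5041$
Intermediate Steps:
$u{\left(z \right)} = - 2 z$
$\left(-96 + \left(u{\left(t \right)} + 7\right)^{2}\right)^{2} = \left(-96 + \left(\left(-2\right) 1 + 7\right)^{2}\right)^{2} = \left(-96 + \left(-2 + 7\right)^{2}\right)^{2} = \left(-96 + 5^{2}\right)^{2} = \left(-96 + 25\right)^{2} = \left(-71\right)^{2} = 5041$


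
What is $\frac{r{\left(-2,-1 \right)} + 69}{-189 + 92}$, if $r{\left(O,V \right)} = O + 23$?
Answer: $- \frac{90}{97} \approx -0.92784$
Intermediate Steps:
$r{\left(O,V \right)} = 23 + O$
$\frac{r{\left(-2,-1 \right)} + 69}{-189 + 92} = \frac{\left(23 - 2\right) + 69}{-189 + 92} = \frac{21 + 69}{-97} = \left(- \frac{1}{97}\right) 90 = - \frac{90}{97}$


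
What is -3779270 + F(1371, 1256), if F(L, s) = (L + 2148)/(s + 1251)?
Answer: -411940277/109 ≈ -3.7793e+6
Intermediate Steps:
F(L, s) = (2148 + L)/(1251 + s)
-3779270 + F(1371, 1256) = -3779270 + (2148 + 1371)/(1251 + 1256) = -3779270 + 3519/2507 = -3779270 + (1/2507)*3519 = -3779270 + 153/109 = -411940277/109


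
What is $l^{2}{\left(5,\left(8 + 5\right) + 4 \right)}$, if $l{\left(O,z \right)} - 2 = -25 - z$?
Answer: $1600$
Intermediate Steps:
$l{\left(O,z \right)} = -23 - z$ ($l{\left(O,z \right)} = 2 - \left(25 + z\right) = -23 - z$)
$l^{2}{\left(5,\left(8 + 5\right) + 4 \right)} = \left(-23 - \left(\left(8 + 5\right) + 4\right)\right)^{2} = \left(-23 - \left(13 + 4\right)\right)^{2} = \left(-23 - 17\right)^{2} = \left(-40\right)^{2} = 1600$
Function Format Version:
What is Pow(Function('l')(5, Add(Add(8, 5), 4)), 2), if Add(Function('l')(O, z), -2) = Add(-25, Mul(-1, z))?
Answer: 1600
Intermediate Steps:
Function('l')(O, z) = Add(-23, Mul(-1, z)) (Function('l')(O, z) = Add(2, Add(-25, Mul(-1, z))) = Add(-23, Mul(-1, z)))
Pow(Function('l')(5, Add(Add(8, 5), 4)), 2) = Pow(Add(-23, Mul(-1, Add(Add(8, 5), 4))), 2) = Pow(Add(-23, Mul(-1, Add(13, 4))), 2) = Pow(Add(-23, Mul(-1, 17)), 2) = Pow(Add(-23, -17), 2) = Pow(-40, 2) = 1600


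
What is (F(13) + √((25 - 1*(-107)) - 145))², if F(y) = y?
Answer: (13 + I*√13)² ≈ 156.0 + 93.744*I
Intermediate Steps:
(F(13) + √((25 - 1*(-107)) - 145))² = (13 + √((25 - 1*(-107)) - 145))² = (13 + √((25 + 107) - 145))² = (13 + √(132 - 145))² = (13 + √(-13))² = (13 + I*√13)²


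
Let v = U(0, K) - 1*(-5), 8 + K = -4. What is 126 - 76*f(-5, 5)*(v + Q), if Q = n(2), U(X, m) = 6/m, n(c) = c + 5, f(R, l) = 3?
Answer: -2496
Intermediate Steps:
K = -12 (K = -8 - 4 = -12)
n(c) = 5 + c
Q = 7 (Q = 5 + 2 = 7)
v = 9/2 (v = 6/(-12) - 1*(-5) = 6*(-1/12) + 5 = -½ + 5 = 9/2 ≈ 4.5000)
126 - 76*f(-5, 5)*(v + Q) = 126 - 228*(9/2 + 7) = 126 - 228*23/2 = 126 - 76*69/2 = 126 - 2622 = -2496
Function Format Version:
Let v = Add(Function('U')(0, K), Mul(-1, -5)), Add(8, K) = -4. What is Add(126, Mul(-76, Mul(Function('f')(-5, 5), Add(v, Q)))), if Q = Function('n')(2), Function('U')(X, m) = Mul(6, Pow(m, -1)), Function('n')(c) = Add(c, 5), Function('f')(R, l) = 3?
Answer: -2496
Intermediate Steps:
K = -12 (K = Add(-8, -4) = -12)
Function('n')(c) = Add(5, c)
Q = 7 (Q = Add(5, 2) = 7)
v = Rational(9, 2) (v = Add(Mul(6, Pow(-12, -1)), Mul(-1, -5)) = Add(Mul(6, Rational(-1, 12)), 5) = Add(Rational(-1, 2), 5) = Rational(9, 2) ≈ 4.5000)
Add(126, Mul(-76, Mul(Function('f')(-5, 5), Add(v, Q)))) = Add(126, Mul(-76, Mul(3, Add(Rational(9, 2), 7)))) = Add(126, Mul(-76, Mul(3, Rational(23, 2)))) = Add(126, Mul(-76, Rational(69, 2))) = Add(126, -2622) = -2496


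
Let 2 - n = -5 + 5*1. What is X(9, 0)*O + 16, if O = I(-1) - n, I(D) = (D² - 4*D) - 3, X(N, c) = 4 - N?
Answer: 16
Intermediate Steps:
n = 2 (n = 2 - (-5 + 5*1) = 2 - (-5 + 5) = 2 - 1*0 = 2 + 0 = 2)
I(D) = -3 + D² - 4*D
O = 0 (O = (-3 + (-1)² - 4*(-1)) - 1*2 = (-3 + 1 + 4) - 2 = 2 - 2 = 0)
X(9, 0)*O + 16 = (4 - 1*9)*0 + 16 = (4 - 9)*0 + 16 = -5*0 + 16 = 0 + 16 = 16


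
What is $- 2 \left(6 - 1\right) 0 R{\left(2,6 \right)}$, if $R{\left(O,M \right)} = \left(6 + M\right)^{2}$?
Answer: $0$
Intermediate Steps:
$- 2 \left(6 - 1\right) 0 R{\left(2,6 \right)} = - 2 \left(6 - 1\right) 0 \left(6 + 6\right)^{2} = - 2 \cdot 5 \cdot 0 \cdot 12^{2} = \left(-2\right) 0 \cdot 144 = 0 \cdot 144 = 0$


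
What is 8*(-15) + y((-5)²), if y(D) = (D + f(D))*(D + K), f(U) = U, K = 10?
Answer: 1630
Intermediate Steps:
y(D) = 2*D*(10 + D) (y(D) = (D + D)*(D + 10) = (2*D)*(10 + D) = 2*D*(10 + D))
8*(-15) + y((-5)²) = 8*(-15) + 2*(-5)²*(10 + (-5)²) = -120 + 2*25*(10 + 25) = -120 + 2*25*35 = -120 + 1750 = 1630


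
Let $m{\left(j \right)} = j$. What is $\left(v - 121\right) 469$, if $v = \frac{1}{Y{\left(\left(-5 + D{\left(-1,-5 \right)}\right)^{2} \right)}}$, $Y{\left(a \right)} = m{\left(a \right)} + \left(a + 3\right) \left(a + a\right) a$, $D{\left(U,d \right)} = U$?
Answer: $- \frac{5738685407}{101124} \approx -56749.0$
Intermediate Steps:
$Y{\left(a \right)} = a + 2 a^{2} \left(3 + a\right)$ ($Y{\left(a \right)} = a + \left(a + 3\right) \left(a + a\right) a = a + \left(3 + a\right) 2 a a = a + 2 a \left(3 + a\right) a = a + 2 a^{2} \left(3 + a\right)$)
$v = \frac{1}{101124}$ ($v = \frac{1}{\left(-5 - 1\right)^{2} \left(1 + 2 \left(\left(-5 - 1\right)^{2}\right)^{2} + 6 \left(-5 - 1\right)^{2}\right)} = \frac{1}{\left(-6\right)^{2} \left(1 + 2 \left(\left(-6\right)^{2}\right)^{2} + 6 \left(-6\right)^{2}\right)} = \frac{1}{36 \left(1 + 2 \cdot 36^{2} + 6 \cdot 36\right)} = \frac{1}{36 \left(1 + 2 \cdot 1296 + 216\right)} = \frac{1}{36 \left(1 + 2592 + 216\right)} = \frac{1}{36 \cdot 2809} = \frac{1}{101124} \approx 9.8888 \cdot 10^{-6}$)
$\left(v - 121\right) 469 = \left(\frac{1}{101124} - 121\right) 469 = \left(- \frac{12236003}{101124}\right) 469 = - \frac{5738685407}{101124}$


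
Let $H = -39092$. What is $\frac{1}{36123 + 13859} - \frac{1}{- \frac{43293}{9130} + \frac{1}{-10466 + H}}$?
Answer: $\frac{1413576760119}{6702347610923} \approx 0.21091$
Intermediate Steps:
$\frac{1}{36123 + 13859} - \frac{1}{- \frac{43293}{9130} + \frac{1}{-10466 + H}} = \frac{1}{36123 + 13859} - \frac{1}{- \frac{43293}{9130} + \frac{1}{-10466 - 39092}} = \frac{1}{49982} - \frac{1}{\left(-43293\right) \frac{1}{9130} + \frac{1}{-49558}} = \frac{1}{49982} - \frac{1}{- \frac{43293}{9130} - \frac{1}{49558}} = \frac{1}{49982} - \frac{1}{- \frac{536380906}{113116135}} = \frac{1}{49982} - - \frac{113116135}{536380906} = \frac{1}{49982} + \frac{113116135}{536380906} = \frac{1413576760119}{6702347610923}$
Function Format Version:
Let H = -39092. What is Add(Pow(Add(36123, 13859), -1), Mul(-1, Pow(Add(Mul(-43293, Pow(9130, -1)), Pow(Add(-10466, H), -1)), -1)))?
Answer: Rational(1413576760119, 6702347610923) ≈ 0.21091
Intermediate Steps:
Add(Pow(Add(36123, 13859), -1), Mul(-1, Pow(Add(Mul(-43293, Pow(9130, -1)), Pow(Add(-10466, H), -1)), -1))) = Add(Pow(Add(36123, 13859), -1), Mul(-1, Pow(Add(Mul(-43293, Pow(9130, -1)), Pow(Add(-10466, -39092), -1)), -1))) = Add(Pow(49982, -1), Mul(-1, Pow(Add(Mul(-43293, Rational(1, 9130)), Pow(-49558, -1)), -1))) = Add(Rational(1, 49982), Mul(-1, Pow(Add(Rational(-43293, 9130), Rational(-1, 49558)), -1))) = Add(Rational(1, 49982), Mul(-1, Pow(Rational(-536380906, 113116135), -1))) = Add(Rational(1, 49982), Mul(-1, Rational(-113116135, 536380906))) = Add(Rational(1, 49982), Rational(113116135, 536380906)) = Rational(1413576760119, 6702347610923)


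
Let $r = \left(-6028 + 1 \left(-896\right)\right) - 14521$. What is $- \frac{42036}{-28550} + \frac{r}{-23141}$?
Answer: $\frac{792504913}{330337775} \approx 2.3991$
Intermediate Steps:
$r = -21445$ ($r = \left(-6028 - 896\right) - 14521 = -6924 - 14521 = -21445$)
$- \frac{42036}{-28550} + \frac{r}{-23141} = - \frac{42036}{-28550} - \frac{21445}{-23141} = \left(-42036\right) \left(- \frac{1}{28550}\right) - - \frac{21445}{23141} = \frac{21018}{14275} + \frac{21445}{23141} = \frac{792504913}{330337775}$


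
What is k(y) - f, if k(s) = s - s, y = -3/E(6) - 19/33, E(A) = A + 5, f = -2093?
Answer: 2093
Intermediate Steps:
E(A) = 5 + A
y = -28/33 (y = -3/(5 + 6) - 19/33 = -3/11 - 19*1/33 = -3*1/11 - 19/33 = -3/11 - 19/33 = -28/33 ≈ -0.84848)
k(s) = 0
k(y) - f = 0 - 1*(-2093) = 0 + 2093 = 2093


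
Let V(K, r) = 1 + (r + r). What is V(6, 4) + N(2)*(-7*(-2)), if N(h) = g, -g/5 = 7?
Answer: -481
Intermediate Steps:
g = -35 (g = -5*7 = -35)
N(h) = -35
V(K, r) = 1 + 2*r
V(6, 4) + N(2)*(-7*(-2)) = (1 + 2*4) - (-245)*(-2) = (1 + 8) - 35*14 = 9 - 490 = -481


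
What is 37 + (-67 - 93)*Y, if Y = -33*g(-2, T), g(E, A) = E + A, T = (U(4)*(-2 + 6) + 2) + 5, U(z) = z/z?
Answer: 47557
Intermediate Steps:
U(z) = 1
T = 11 (T = (1*(-2 + 6) + 2) + 5 = (1*4 + 2) + 5 = (4 + 2) + 5 = 6 + 5 = 11)
g(E, A) = A + E
Y = -297 (Y = -33*(11 - 2) = -33*9 = -297)
37 + (-67 - 93)*Y = 37 + (-67 - 93)*(-297) = 37 - 160*(-297) = 37 + 47520 = 47557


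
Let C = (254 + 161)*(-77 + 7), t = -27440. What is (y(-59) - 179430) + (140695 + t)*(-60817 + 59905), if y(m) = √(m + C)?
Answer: -103467990 + I*√29109 ≈ -1.0347e+8 + 170.61*I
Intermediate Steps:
C = -29050 (C = 415*(-70) = -29050)
y(m) = √(-29050 + m) (y(m) = √(m - 29050) = √(-29050 + m))
(y(-59) - 179430) + (140695 + t)*(-60817 + 59905) = (√(-29050 - 59) - 179430) + (140695 - 27440)*(-60817 + 59905) = (√(-29109) - 179430) + 113255*(-912) = (I*√29109 - 179430) - 103288560 = (-179430 + I*√29109) - 103288560 = -103467990 + I*√29109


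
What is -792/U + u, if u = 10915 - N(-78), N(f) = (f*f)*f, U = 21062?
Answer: 5112452581/10531 ≈ 4.8547e+5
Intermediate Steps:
N(f) = f³ (N(f) = f²*f = f³)
u = 485467 (u = 10915 - 1*(-78)³ = 10915 - 1*(-474552) = 10915 + 474552 = 485467)
-792/U + u = -792/21062 + 485467 = -792*1/21062 + 485467 = -396/10531 + 485467 = 5112452581/10531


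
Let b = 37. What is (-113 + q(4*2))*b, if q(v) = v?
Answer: -3885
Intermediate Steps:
(-113 + q(4*2))*b = (-113 + 4*2)*37 = (-113 + 8)*37 = -105*37 = -3885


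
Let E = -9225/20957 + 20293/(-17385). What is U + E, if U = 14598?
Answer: 279895387636/19175655 ≈ 14596.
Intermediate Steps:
E = -30824054/19175655 (E = -9225*1/20957 + 20293*(-1/17385) = -9225/20957 - 20293/17385 = -30824054/19175655 ≈ -1.6075)
U + E = 14598 - 30824054/19175655 = 279895387636/19175655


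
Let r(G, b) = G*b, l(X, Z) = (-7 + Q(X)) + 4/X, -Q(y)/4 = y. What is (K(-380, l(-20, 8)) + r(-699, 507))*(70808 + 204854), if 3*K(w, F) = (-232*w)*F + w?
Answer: 1476029146718/3 ≈ 4.9201e+11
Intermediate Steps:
Q(y) = -4*y
l(X, Z) = -7 - 4*X + 4/X (l(X, Z) = (-7 - 4*X) + 4/X = -7 - 4*X + 4/X)
K(w, F) = w/3 - 232*F*w/3 (K(w, F) = ((-232*w)*F + w)/3 = (-232*F*w + w)/3 = (w - 232*F*w)/3 = w/3 - 232*F*w/3)
(K(-380, l(-20, 8)) + r(-699, 507))*(70808 + 204854) = ((1/3)*(-380)*(1 - 232*(-7 - 4*(-20) + 4/(-20))) - 699*507)*(70808 + 204854) = ((1/3)*(-380)*(1 - 232*(-7 + 80 + 4*(-1/20))) - 354393)*275662 = ((1/3)*(-380)*(1 - 232*(-7 + 80 - 1/5)) - 354393)*275662 = ((1/3)*(-380)*(1 - 232*364/5) - 354393)*275662 = ((1/3)*(-380)*(1 - 84448/5) - 354393)*275662 = ((1/3)*(-380)*(-84443/5) - 354393)*275662 = (6417668/3 - 354393)*275662 = (5354489/3)*275662 = 1476029146718/3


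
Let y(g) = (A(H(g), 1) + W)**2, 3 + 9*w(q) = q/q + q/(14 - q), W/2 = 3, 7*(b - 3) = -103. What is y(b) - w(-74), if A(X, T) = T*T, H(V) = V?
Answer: 19529/396 ≈ 49.316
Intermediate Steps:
b = -82/7 (b = 3 + (1/7)*(-103) = 3 - 103/7 = -82/7 ≈ -11.714)
W = 6 (W = 2*3 = 6)
w(q) = -2/9 + q/(9*(14 - q)) (w(q) = -1/3 + (q/q + q/(14 - q))/9 = -1/3 + (1 + q/(14 - q))/9 = -1/3 + (1/9 + q/(9*(14 - q))) = -2/9 + q/(9*(14 - q)))
A(X, T) = T**2
y(g) = 49 (y(g) = (1**2 + 6)**2 = (1 + 6)**2 = 7**2 = 49)
y(b) - w(-74) = 49 - (28 - 3*(-74))/(9*(-14 - 74)) = 49 - (28 + 222)/(9*(-88)) = 49 - (-1)*250/(9*88) = 49 - 1*(-125/396) = 49 + 125/396 = 19529/396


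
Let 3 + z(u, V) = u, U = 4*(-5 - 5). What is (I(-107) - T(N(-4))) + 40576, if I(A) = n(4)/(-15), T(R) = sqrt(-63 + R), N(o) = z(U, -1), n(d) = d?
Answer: 608636/15 - I*sqrt(106) ≈ 40576.0 - 10.296*I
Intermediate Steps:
U = -40 (U = 4*(-10) = -40)
z(u, V) = -3 + u
N(o) = -43 (N(o) = -3 - 40 = -43)
I(A) = -4/15 (I(A) = 4/(-15) = 4*(-1/15) = -4/15)
(I(-107) - T(N(-4))) + 40576 = (-4/15 - sqrt(-63 - 43)) + 40576 = (-4/15 - sqrt(-106)) + 40576 = (-4/15 - I*sqrt(106)) + 40576 = 608636/15 - I*sqrt(106)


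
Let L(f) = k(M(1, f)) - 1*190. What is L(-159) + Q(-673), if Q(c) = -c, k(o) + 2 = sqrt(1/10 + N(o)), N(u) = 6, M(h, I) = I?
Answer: 481 + sqrt(610)/10 ≈ 483.47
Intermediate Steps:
k(o) = -2 + sqrt(610)/10 (k(o) = -2 + sqrt(1/10 + 6) = -2 + sqrt(61/10) = -2 + sqrt(610)/10)
L(f) = -192 + sqrt(610)/10 (L(f) = (-2 + sqrt(610)/10) - 1*190 = (-2 + sqrt(610)/10) - 190 = -192 + sqrt(610)/10)
L(-159) + Q(-673) = (-192 + sqrt(610)/10) - 1*(-673) = (-192 + sqrt(610)/10) + 673 = 481 + sqrt(610)/10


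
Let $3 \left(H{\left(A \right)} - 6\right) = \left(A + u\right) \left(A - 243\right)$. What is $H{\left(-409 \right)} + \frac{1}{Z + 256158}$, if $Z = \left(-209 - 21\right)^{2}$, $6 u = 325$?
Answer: $\frac{214519630273}{2781522} \approx 77123.0$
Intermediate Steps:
$u = \frac{325}{6}$ ($u = \frac{1}{6} \cdot 325 = \frac{325}{6} \approx 54.167$)
$H{\left(A \right)} = 6 + \frac{\left(-243 + A\right) \left(\frac{325}{6} + A\right)}{3}$ ($H{\left(A \right)} = 6 + \frac{\left(A + \frac{325}{6}\right) \left(A - 243\right)}{3} = 6 + \frac{\left(\frac{325}{6} + A\right) \left(-243 + A\right)}{3} = 6 + \frac{\left(-243 + A\right) \left(\frac{325}{6} + A\right)}{3}$)
$Z = 52900$ ($Z = \left(-230\right)^{2} = 52900$)
$H{\left(-409 \right)} + \frac{1}{Z + 256158} = \left(- \frac{8763}{2} - - \frac{463397}{18} + \frac{\left(-409\right)^{2}}{3}\right) + \frac{1}{52900 + 256158} = \left(- \frac{8763}{2} + \frac{463397}{18} + \frac{1}{3} \cdot 167281\right) + \frac{1}{309058} = \left(- \frac{8763}{2} + \frac{463397}{18} + \frac{167281}{3}\right) + \frac{1}{309058} = \frac{694108}{9} + \frac{1}{309058} = \frac{214519630273}{2781522}$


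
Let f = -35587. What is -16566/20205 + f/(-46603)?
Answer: -17663321/313871205 ≈ -0.056276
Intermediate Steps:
-16566/20205 + f/(-46603) = -16566/20205 - 35587/(-46603) = -16566*1/20205 - 35587*(-1/46603) = -5522/6735 + 35587/46603 = -17663321/313871205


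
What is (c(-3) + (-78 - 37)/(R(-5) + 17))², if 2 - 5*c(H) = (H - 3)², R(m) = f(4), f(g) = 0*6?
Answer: 1329409/7225 ≈ 184.00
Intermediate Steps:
f(g) = 0
R(m) = 0
c(H) = ⅖ - (-3 + H)²/5 (c(H) = ⅖ - (H - 3)²/5 = ⅖ - (-3 + H)²/5)
(c(-3) + (-78 - 37)/(R(-5) + 17))² = ((⅖ - (-3 - 3)²/5) + (-78 - 37)/(0 + 17))² = ((⅖ - ⅕*(-6)²) - 115/17)² = ((⅖ - ⅕*36) - 115*1/17)² = ((⅖ - 36/5) - 115/17)² = (-34/5 - 115/17)² = (-1153/85)² = 1329409/7225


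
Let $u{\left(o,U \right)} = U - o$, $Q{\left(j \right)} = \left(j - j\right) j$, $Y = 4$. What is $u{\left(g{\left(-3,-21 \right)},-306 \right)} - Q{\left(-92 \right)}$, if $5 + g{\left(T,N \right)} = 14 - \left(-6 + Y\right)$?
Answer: $-317$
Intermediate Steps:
$Q{\left(j \right)} = 0$ ($Q{\left(j \right)} = 0 j = 0$)
$g{\left(T,N \right)} = 11$ ($g{\left(T,N \right)} = -5 + \left(14 - \left(-6 + 4\right)\right) = -5 + \left(14 - -2\right) = -5 + \left(14 + 2\right) = -5 + 16 = 11$)
$u{\left(g{\left(-3,-21 \right)},-306 \right)} - Q{\left(-92 \right)} = \left(-306 - 11\right) - 0 = \left(-306 - 11\right) + 0 = -317 + 0 = -317$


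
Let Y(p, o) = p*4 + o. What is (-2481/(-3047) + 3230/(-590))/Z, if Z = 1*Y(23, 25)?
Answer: -837802/21033441 ≈ -0.039832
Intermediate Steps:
Y(p, o) = o + 4*p (Y(p, o) = 4*p + o = o + 4*p)
Z = 117 (Z = 1*(25 + 4*23) = 1*(25 + 92) = 1*117 = 117)
(-2481/(-3047) + 3230/(-590))/Z = (-2481/(-3047) + 3230/(-590))/117 = (-2481*(-1/3047) + 3230*(-1/590))*(1/117) = (2481/3047 - 323/59)*(1/117) = -837802/179773*1/117 = -837802/21033441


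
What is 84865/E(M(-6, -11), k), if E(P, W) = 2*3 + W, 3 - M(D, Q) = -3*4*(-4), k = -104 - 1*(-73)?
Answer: -16973/5 ≈ -3394.6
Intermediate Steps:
k = -31 (k = -104 + 73 = -31)
M(D, Q) = -45 (M(D, Q) = 3 - (-3*4)*(-4) = 3 - (-12)*(-4) = 3 - 1*48 = 3 - 48 = -45)
E(P, W) = 6 + W
84865/E(M(-6, -11), k) = 84865/(6 - 31) = 84865/(-25) = 84865*(-1/25) = -16973/5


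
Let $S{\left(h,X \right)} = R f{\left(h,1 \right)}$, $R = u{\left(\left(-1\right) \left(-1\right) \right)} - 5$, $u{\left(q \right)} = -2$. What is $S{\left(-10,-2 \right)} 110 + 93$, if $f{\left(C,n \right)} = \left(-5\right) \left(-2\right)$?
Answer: $-7607$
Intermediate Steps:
$f{\left(C,n \right)} = 10$
$R = -7$ ($R = -2 - 5 = -7$)
$S{\left(h,X \right)} = -70$ ($S{\left(h,X \right)} = \left(-7\right) 10 = -70$)
$S{\left(-10,-2 \right)} 110 + 93 = \left(-70\right) 110 + 93 = -7700 + 93 = -7607$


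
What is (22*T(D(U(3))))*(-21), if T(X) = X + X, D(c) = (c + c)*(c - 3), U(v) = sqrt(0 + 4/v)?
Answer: -2464 + 3696*sqrt(3) ≈ 3937.7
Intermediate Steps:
U(v) = 2*sqrt(1/v) (U(v) = sqrt(4/v) = 2*sqrt(1/v))
D(c) = 2*c*(-3 + c) (D(c) = (2*c)*(-3 + c) = 2*c*(-3 + c))
T(X) = 2*X
(22*T(D(U(3))))*(-21) = (22*(2*(2*(2*sqrt(1/3))*(-3 + 2*sqrt(1/3)))))*(-21) = (22*(2*(2*(2*(sqrt(3)/3))*(-3 + 2*(sqrt(3)/3)))))*(-21) = (22*(2*(2*(2*sqrt(3)/3)*(-3 + 2*sqrt(3)/3))))*(-21) = (22*(2*(4*sqrt(3)*(-3 + 2*sqrt(3)/3)/3)))*(-21) = (22*(8*sqrt(3)*(-3 + 2*sqrt(3)/3)/3))*(-21) = (176*sqrt(3)*(-3 + 2*sqrt(3)/3)/3)*(-21) = -1232*sqrt(3)*(-3 + 2*sqrt(3)/3)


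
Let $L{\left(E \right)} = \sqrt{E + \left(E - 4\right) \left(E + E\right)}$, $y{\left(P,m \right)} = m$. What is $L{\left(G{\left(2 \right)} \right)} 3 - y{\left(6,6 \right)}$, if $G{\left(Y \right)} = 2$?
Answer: $-6 + 3 i \sqrt{6} \approx -6.0 + 7.3485 i$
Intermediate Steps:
$L{\left(E \right)} = \sqrt{E + 2 E \left(-4 + E\right)}$ ($L{\left(E \right)} = \sqrt{E + \left(-4 + E\right) 2 E} = \sqrt{E + 2 E \left(-4 + E\right)}$)
$L{\left(G{\left(2 \right)} \right)} 3 - y{\left(6,6 \right)} = \sqrt{2 \left(-7 + 2 \cdot 2\right)} 3 - 6 = \sqrt{2 \left(-7 + 4\right)} 3 - 6 = \sqrt{2 \left(-3\right)} 3 - 6 = \sqrt{-6} \cdot 3 - 6 = i \sqrt{6} \cdot 3 - 6 = 3 i \sqrt{6} - 6 = -6 + 3 i \sqrt{6}$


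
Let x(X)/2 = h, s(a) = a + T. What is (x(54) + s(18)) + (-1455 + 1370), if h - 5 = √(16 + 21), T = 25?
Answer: -32 + 2*√37 ≈ -19.834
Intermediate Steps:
h = 5 + √37 (h = 5 + √(16 + 21) = 5 + √37 ≈ 11.083)
s(a) = 25 + a (s(a) = a + 25 = 25 + a)
x(X) = 10 + 2*√37 (x(X) = 2*(5 + √37) = 10 + 2*√37)
(x(54) + s(18)) + (-1455 + 1370) = ((10 + 2*√37) + (25 + 18)) + (-1455 + 1370) = ((10 + 2*√37) + 43) - 85 = (53 + 2*√37) - 85 = -32 + 2*√37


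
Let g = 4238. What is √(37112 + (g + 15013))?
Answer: √56363 ≈ 237.41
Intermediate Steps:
√(37112 + (g + 15013)) = √(37112 + (4238 + 15013)) = √(37112 + 19251) = √56363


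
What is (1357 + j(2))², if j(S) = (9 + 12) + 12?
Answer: 1932100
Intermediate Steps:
j(S) = 33 (j(S) = 21 + 12 = 33)
(1357 + j(2))² = (1357 + 33)² = 1390² = 1932100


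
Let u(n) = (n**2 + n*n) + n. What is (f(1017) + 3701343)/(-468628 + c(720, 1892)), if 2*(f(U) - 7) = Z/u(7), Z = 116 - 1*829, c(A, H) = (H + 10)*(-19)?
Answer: -777282787/106000860 ≈ -7.3328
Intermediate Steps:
c(A, H) = -190 - 19*H (c(A, H) = (10 + H)*(-19) = -190 - 19*H)
u(n) = n + 2*n**2 (u(n) = (n**2 + n**2) + n = 2*n**2 + n = n + 2*n**2)
Z = -713 (Z = 116 - 829 = -713)
f(U) = 757/210 (f(U) = 7 + (-713*1/(7*(1 + 2*7)))/2 = 7 + (-713*1/(7*(1 + 14)))/2 = 7 + (-713/(7*15))/2 = 7 + (-713/105)/2 = 7 + (-713*1/105)/2 = 7 + (1/2)*(-713/105) = 7 - 713/210 = 757/210)
(f(1017) + 3701343)/(-468628 + c(720, 1892)) = (757/210 + 3701343)/(-468628 + (-190 - 19*1892)) = 777282787/(210*(-468628 + (-190 - 35948))) = 777282787/(210*(-468628 - 36138)) = (777282787/210)/(-504766) = (777282787/210)*(-1/504766) = -777282787/106000860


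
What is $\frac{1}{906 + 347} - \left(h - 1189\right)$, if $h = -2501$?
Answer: $\frac{4623571}{1253} \approx 3690.0$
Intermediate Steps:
$\frac{1}{906 + 347} - \left(h - 1189\right) = \frac{1}{906 + 347} - \left(-2501 - 1189\right) = \frac{1}{1253} - -3690 = \frac{1}{1253} + 3690 = \frac{4623571}{1253}$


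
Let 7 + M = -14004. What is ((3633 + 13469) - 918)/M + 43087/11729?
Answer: 413869821/164335019 ≈ 2.5185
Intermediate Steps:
M = -14011 (M = -7 - 14004 = -14011)
((3633 + 13469) - 918)/M + 43087/11729 = ((3633 + 13469) - 918)/(-14011) + 43087/11729 = (17102 - 918)*(-1/14011) + 43087*(1/11729) = 16184*(-1/14011) + 43087/11729 = -16184/14011 + 43087/11729 = 413869821/164335019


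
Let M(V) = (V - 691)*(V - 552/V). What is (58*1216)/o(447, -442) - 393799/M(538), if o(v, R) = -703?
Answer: -78116602009/817708806 ≈ -95.531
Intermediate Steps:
M(V) = (-691 + V)*(V - 552/V)
(58*1216)/o(447, -442) - 393799/M(538) = (58*1216)/(-703) - 393799/(-552 + 538² - 691*538 + 381432/538) = 70528*(-1/703) - 393799/(-552 + 289444 - 371758 + 381432*(1/538)) = -3712/37 - 393799/(-552 + 289444 - 371758 + 190716/269) = -3712/37 - 393799/(-22100238/269) = -3712/37 - 393799*(-269/22100238) = -3712/37 + 105931931/22100238 = -78116602009/817708806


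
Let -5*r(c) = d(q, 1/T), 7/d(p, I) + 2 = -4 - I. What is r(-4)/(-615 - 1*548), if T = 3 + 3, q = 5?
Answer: -42/215155 ≈ -0.00019521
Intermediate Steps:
T = 6
d(p, I) = 7/(-6 - I) (d(p, I) = 7/(-2 + (-4 - I)) = 7/(-6 - I))
r(c) = 42/185 (r(c) = -(-7)/(5*(6 + 1/6)) = -(-7)/(5*(6 + ⅙)) = -(-7)/(5*37/6) = -(-7)*6/(5*37) = -⅕*(-42/37) = 42/185)
r(-4)/(-615 - 1*548) = 42/(185*(-615 - 1*548)) = 42/(185*(-615 - 548)) = (42/185)/(-1163) = (42/185)*(-1/1163) = -42/215155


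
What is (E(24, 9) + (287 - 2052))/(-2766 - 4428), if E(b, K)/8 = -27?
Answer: 1981/7194 ≈ 0.27537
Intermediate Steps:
E(b, K) = -216 (E(b, K) = 8*(-27) = -216)
(E(24, 9) + (287 - 2052))/(-2766 - 4428) = (-216 + (287 - 2052))/(-2766 - 4428) = (-216 - 1765)/(-7194) = -1981*(-1/7194) = 1981/7194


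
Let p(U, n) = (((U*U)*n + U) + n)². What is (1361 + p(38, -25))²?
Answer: 1695914784210784900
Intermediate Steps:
p(U, n) = (U + n + n*U²)² (p(U, n) = ((U²*n + U) + n)² = ((n*U² + U) + n)² = ((U + n*U²) + n)² = (U + n + n*U²)²)
(1361 + p(38, -25))² = (1361 + (38 - 25 - 25*38²)²)² = (1361 + (38 - 25 - 25*1444)²)² = (1361 + (38 - 25 - 36100)²)² = (1361 + (-36087)²)² = (1361 + 1302271569)² = 1302272930² = 1695914784210784900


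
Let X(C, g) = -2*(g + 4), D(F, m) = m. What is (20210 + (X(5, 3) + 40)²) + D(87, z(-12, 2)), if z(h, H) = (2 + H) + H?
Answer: 20892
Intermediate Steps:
z(h, H) = 2 + 2*H
X(C, g) = -8 - 2*g (X(C, g) = -2*(4 + g) = -8 - 2*g)
(20210 + (X(5, 3) + 40)²) + D(87, z(-12, 2)) = (20210 + ((-8 - 2*3) + 40)²) + (2 + 2*2) = (20210 + ((-8 - 6) + 40)²) + (2 + 4) = (20210 + (-14 + 40)²) + 6 = (20210 + 26²) + 6 = (20210 + 676) + 6 = 20886 + 6 = 20892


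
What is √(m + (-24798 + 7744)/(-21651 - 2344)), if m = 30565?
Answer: 3*√1955390486095/23995 ≈ 174.83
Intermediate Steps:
√(m + (-24798 + 7744)/(-21651 - 2344)) = √(30565 + (-24798 + 7744)/(-21651 - 2344)) = √(30565 - 17054/(-23995)) = √(30565 - 17054*(-1/23995)) = √(30565 + 17054/23995) = √(733424229/23995) = 3*√1955390486095/23995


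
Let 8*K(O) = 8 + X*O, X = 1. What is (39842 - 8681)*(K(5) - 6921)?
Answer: -1724917155/8 ≈ -2.1561e+8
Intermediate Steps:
K(O) = 1 + O/8 (K(O) = (8 + 1*O)/8 = (8 + O)/8 = 1 + O/8)
(39842 - 8681)*(K(5) - 6921) = (39842 - 8681)*((1 + (⅛)*5) - 6921) = 31161*((1 + 5/8) - 6921) = 31161*(13/8 - 6921) = 31161*(-55355/8) = -1724917155/8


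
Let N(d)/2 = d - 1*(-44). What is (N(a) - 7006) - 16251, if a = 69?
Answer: -23031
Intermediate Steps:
N(d) = 88 + 2*d (N(d) = 2*(d - 1*(-44)) = 2*(d + 44) = 2*(44 + d) = 88 + 2*d)
(N(a) - 7006) - 16251 = ((88 + 2*69) - 7006) - 16251 = ((88 + 138) - 7006) - 16251 = (226 - 7006) - 16251 = -6780 - 16251 = -23031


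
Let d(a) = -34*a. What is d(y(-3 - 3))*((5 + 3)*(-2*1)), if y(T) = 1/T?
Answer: -272/3 ≈ -90.667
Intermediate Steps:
d(a) = -34*a (d(a) = -17*2*a = -34*a)
d(y(-3 - 3))*((5 + 3)*(-2*1)) = (-34/(-3 - 3))*((5 + 3)*(-2*1)) = (-34/(-6))*(8*(-2)) = -34*(-⅙)*(-16) = (17/3)*(-16) = -272/3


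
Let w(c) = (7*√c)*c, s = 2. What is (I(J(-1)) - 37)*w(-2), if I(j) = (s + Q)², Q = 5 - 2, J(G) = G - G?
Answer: 168*I*√2 ≈ 237.59*I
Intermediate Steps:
J(G) = 0
Q = 3
w(c) = 7*c^(3/2)
I(j) = 25 (I(j) = (2 + 3)² = 5² = 25)
(I(J(-1)) - 37)*w(-2) = (25 - 37)*(7*(-2)^(3/2)) = -84*(-2*I*√2) = -(-168)*I*√2 = 168*I*√2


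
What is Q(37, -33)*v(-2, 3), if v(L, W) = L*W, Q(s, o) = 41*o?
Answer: 8118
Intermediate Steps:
Q(37, -33)*v(-2, 3) = (41*(-33))*(-2*3) = -1353*(-6) = 8118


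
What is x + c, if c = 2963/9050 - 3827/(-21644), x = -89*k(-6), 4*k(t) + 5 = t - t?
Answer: 2736276909/24484775 ≈ 111.75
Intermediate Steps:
k(t) = -5/4 (k(t) = -5/4 + (t - t)/4 = -5/4 + (¼)*0 = -5/4 + 0 = -5/4)
x = 445/4 (x = -89*(-5/4) = 445/4 ≈ 111.25)
c = 49382761/97939100 (c = 2963*(1/9050) - 3827*(-1/21644) = 2963/9050 + 3827/21644 = 49382761/97939100 ≈ 0.50422)
x + c = 445/4 + 49382761/97939100 = 2736276909/24484775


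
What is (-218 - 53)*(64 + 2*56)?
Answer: -47696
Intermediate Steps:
(-218 - 53)*(64 + 2*56) = -271*(64 + 112) = -271*176 = -47696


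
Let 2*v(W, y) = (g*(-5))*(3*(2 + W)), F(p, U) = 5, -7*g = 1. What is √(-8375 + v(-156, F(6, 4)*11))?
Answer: 2*I*√2135 ≈ 92.412*I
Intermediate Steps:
g = -⅐ (g = -⅐*1 = -⅐ ≈ -0.14286)
v(W, y) = 15/7 + 15*W/14 (v(W, y) = ((-⅐*(-5))*(3*(2 + W)))/2 = (5*(6 + 3*W)/7)/2 = (30/7 + 15*W/7)/2 = 15/7 + 15*W/14)
√(-8375 + v(-156, F(6, 4)*11)) = √(-8375 + (15/7 + (15/14)*(-156))) = √(-8375 + (15/7 - 1170/7)) = √(-8375 - 165) = √(-8540) = 2*I*√2135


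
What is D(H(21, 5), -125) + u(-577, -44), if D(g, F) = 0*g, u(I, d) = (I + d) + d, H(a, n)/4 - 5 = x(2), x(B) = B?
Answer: -665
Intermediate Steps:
H(a, n) = 28 (H(a, n) = 20 + 4*2 = 20 + 8 = 28)
u(I, d) = I + 2*d
D(g, F) = 0
D(H(21, 5), -125) + u(-577, -44) = 0 + (-577 + 2*(-44)) = 0 + (-577 - 88) = 0 - 665 = -665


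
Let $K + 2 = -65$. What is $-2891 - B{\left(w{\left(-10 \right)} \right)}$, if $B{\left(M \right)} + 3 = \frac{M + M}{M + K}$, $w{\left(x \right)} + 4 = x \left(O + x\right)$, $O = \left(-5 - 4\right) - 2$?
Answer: $- \frac{401844}{139} \approx -2891.0$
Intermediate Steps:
$K = -67$ ($K = -2 - 65 = -67$)
$O = -11$ ($O = -9 - 2 = -11$)
$w{\left(x \right)} = -4 + x \left(-11 + x\right)$
$B{\left(M \right)} = -3 + \frac{2 M}{-67 + M}$ ($B{\left(M \right)} = -3 + \frac{M + M}{M - 67} = -3 + \frac{2 M}{-67 + M}$)
$-2891 - B{\left(w{\left(-10 \right)} \right)} = -2891 - \frac{201 - \left(-4 + \left(-10\right)^{2} - -110\right)}{-67 - \left(-106 - 100\right)} = -2891 - \frac{201 - \left(-4 + 100 + 110\right)}{-67 + \left(-4 + 100 + 110\right)} = -2891 - \frac{201 - 206}{-67 + 206} = -2891 - \frac{201 - 206}{139} = -2891 - \frac{1}{139} \left(-5\right) = -2891 - - \frac{5}{139} = -2891 + \frac{5}{139} = - \frac{401844}{139}$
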